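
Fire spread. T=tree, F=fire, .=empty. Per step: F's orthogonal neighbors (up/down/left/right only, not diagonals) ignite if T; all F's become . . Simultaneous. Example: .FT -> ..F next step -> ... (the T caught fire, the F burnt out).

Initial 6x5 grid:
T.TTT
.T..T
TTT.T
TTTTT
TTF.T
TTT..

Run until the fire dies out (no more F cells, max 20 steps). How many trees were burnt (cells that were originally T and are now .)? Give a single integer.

Answer: 20

Derivation:
Step 1: +3 fires, +1 burnt (F count now 3)
Step 2: +5 fires, +3 burnt (F count now 5)
Step 3: +4 fires, +5 burnt (F count now 4)
Step 4: +4 fires, +4 burnt (F count now 4)
Step 5: +1 fires, +4 burnt (F count now 1)
Step 6: +1 fires, +1 burnt (F count now 1)
Step 7: +1 fires, +1 burnt (F count now 1)
Step 8: +1 fires, +1 burnt (F count now 1)
Step 9: +0 fires, +1 burnt (F count now 0)
Fire out after step 9
Initially T: 21, now '.': 29
Total burnt (originally-T cells now '.'): 20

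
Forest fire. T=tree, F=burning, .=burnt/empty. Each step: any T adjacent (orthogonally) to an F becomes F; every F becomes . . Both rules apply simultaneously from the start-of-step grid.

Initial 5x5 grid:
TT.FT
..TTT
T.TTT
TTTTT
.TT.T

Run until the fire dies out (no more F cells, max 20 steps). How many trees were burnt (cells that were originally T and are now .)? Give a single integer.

Step 1: +2 fires, +1 burnt (F count now 2)
Step 2: +3 fires, +2 burnt (F count now 3)
Step 3: +3 fires, +3 burnt (F count now 3)
Step 4: +2 fires, +3 burnt (F count now 2)
Step 5: +3 fires, +2 burnt (F count now 3)
Step 6: +2 fires, +3 burnt (F count now 2)
Step 7: +1 fires, +2 burnt (F count now 1)
Step 8: +0 fires, +1 burnt (F count now 0)
Fire out after step 8
Initially T: 18, now '.': 23
Total burnt (originally-T cells now '.'): 16

Answer: 16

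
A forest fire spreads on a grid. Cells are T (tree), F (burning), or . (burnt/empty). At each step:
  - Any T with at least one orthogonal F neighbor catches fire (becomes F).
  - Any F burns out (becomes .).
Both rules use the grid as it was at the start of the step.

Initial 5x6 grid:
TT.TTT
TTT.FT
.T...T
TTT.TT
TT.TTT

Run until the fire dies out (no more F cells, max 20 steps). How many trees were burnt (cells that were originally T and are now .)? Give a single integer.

Step 1: +2 fires, +1 burnt (F count now 2)
Step 2: +3 fires, +2 burnt (F count now 3)
Step 3: +1 fires, +3 burnt (F count now 1)
Step 4: +2 fires, +1 burnt (F count now 2)
Step 5: +1 fires, +2 burnt (F count now 1)
Step 6: +1 fires, +1 burnt (F count now 1)
Step 7: +0 fires, +1 burnt (F count now 0)
Fire out after step 7
Initially T: 21, now '.': 19
Total burnt (originally-T cells now '.'): 10

Answer: 10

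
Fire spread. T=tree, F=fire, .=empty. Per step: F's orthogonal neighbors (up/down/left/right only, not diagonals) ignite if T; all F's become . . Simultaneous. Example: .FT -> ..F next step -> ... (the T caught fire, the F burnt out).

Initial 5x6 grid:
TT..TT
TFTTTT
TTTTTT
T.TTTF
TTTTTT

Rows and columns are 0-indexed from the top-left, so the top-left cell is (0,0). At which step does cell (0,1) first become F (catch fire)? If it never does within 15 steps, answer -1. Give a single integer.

Step 1: cell (0,1)='F' (+7 fires, +2 burnt)
  -> target ignites at step 1
Step 2: cell (0,1)='.' (+8 fires, +7 burnt)
Step 3: cell (0,1)='.' (+6 fires, +8 burnt)
Step 4: cell (0,1)='.' (+3 fires, +6 burnt)
Step 5: cell (0,1)='.' (+1 fires, +3 burnt)
Step 6: cell (0,1)='.' (+0 fires, +1 burnt)
  fire out at step 6

1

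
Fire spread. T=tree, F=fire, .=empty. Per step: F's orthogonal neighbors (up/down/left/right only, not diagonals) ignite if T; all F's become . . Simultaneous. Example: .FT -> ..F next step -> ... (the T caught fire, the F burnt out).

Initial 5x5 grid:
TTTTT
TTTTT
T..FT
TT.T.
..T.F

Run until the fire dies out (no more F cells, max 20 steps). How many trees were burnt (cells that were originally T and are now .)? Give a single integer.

Step 1: +3 fires, +2 burnt (F count now 3)
Step 2: +3 fires, +3 burnt (F count now 3)
Step 3: +3 fires, +3 burnt (F count now 3)
Step 4: +2 fires, +3 burnt (F count now 2)
Step 5: +2 fires, +2 burnt (F count now 2)
Step 6: +1 fires, +2 burnt (F count now 1)
Step 7: +1 fires, +1 burnt (F count now 1)
Step 8: +0 fires, +1 burnt (F count now 0)
Fire out after step 8
Initially T: 16, now '.': 24
Total burnt (originally-T cells now '.'): 15

Answer: 15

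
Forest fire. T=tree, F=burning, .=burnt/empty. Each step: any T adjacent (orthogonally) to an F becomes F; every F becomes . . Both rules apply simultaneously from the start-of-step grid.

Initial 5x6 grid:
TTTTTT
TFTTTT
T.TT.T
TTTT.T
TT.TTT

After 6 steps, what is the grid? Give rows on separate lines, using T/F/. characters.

Step 1: 3 trees catch fire, 1 burn out
  TFTTTT
  F.FTTT
  T.TT.T
  TTTT.T
  TT.TTT
Step 2: 5 trees catch fire, 3 burn out
  F.FTTT
  ...FTT
  F.FT.T
  TTTT.T
  TT.TTT
Step 3: 5 trees catch fire, 5 burn out
  ...FTT
  ....FT
  ...F.T
  FTFT.T
  TT.TTT
Step 4: 5 trees catch fire, 5 burn out
  ....FT
  .....F
  .....T
  .F.F.T
  FT.TTT
Step 5: 4 trees catch fire, 5 burn out
  .....F
  ......
  .....F
  .....T
  .F.FTT
Step 6: 2 trees catch fire, 4 burn out
  ......
  ......
  ......
  .....F
  ....FT

......
......
......
.....F
....FT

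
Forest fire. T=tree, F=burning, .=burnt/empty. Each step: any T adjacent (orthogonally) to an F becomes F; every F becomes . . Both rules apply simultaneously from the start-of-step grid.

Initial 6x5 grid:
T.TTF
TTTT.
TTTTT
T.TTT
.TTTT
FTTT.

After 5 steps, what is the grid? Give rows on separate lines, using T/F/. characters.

Step 1: 2 trees catch fire, 2 burn out
  T.TF.
  TTTT.
  TTTTT
  T.TTT
  .TTTT
  .FTT.
Step 2: 4 trees catch fire, 2 burn out
  T.F..
  TTTF.
  TTTTT
  T.TTT
  .FTTT
  ..FT.
Step 3: 4 trees catch fire, 4 burn out
  T....
  TTF..
  TTTFT
  T.TTT
  ..FTT
  ...F.
Step 4: 6 trees catch fire, 4 burn out
  T....
  TF...
  TTF.F
  T.FFT
  ...FT
  .....
Step 5: 4 trees catch fire, 6 burn out
  T....
  F....
  TF...
  T...F
  ....F
  .....

T....
F....
TF...
T...F
....F
.....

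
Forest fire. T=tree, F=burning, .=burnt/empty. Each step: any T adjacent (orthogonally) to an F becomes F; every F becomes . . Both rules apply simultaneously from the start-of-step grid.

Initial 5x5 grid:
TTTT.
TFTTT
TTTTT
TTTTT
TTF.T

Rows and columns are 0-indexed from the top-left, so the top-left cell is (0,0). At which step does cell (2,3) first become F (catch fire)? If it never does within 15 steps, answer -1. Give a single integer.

Step 1: cell (2,3)='T' (+6 fires, +2 burnt)
Step 2: cell (2,3)='T' (+8 fires, +6 burnt)
Step 3: cell (2,3)='F' (+5 fires, +8 burnt)
  -> target ignites at step 3
Step 4: cell (2,3)='.' (+2 fires, +5 burnt)
Step 5: cell (2,3)='.' (+0 fires, +2 burnt)
  fire out at step 5

3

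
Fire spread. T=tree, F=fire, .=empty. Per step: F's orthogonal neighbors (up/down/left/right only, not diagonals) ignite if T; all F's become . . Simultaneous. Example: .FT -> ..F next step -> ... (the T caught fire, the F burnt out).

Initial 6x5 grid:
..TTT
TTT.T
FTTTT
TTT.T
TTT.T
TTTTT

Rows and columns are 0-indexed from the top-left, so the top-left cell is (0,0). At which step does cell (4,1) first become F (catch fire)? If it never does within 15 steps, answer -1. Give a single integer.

Step 1: cell (4,1)='T' (+3 fires, +1 burnt)
Step 2: cell (4,1)='T' (+4 fires, +3 burnt)
Step 3: cell (4,1)='F' (+5 fires, +4 burnt)
  -> target ignites at step 3
Step 4: cell (4,1)='.' (+4 fires, +5 burnt)
Step 5: cell (4,1)='.' (+4 fires, +4 burnt)
Step 6: cell (4,1)='.' (+3 fires, +4 burnt)
Step 7: cell (4,1)='.' (+1 fires, +3 burnt)
Step 8: cell (4,1)='.' (+0 fires, +1 burnt)
  fire out at step 8

3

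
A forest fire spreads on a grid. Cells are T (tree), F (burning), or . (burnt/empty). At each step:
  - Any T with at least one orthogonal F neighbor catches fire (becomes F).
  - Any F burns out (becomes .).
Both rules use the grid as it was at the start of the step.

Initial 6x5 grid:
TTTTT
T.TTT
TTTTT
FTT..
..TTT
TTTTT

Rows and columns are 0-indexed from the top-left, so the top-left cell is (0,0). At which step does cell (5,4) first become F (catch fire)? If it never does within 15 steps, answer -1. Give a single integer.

Step 1: cell (5,4)='T' (+2 fires, +1 burnt)
Step 2: cell (5,4)='T' (+3 fires, +2 burnt)
Step 3: cell (5,4)='T' (+3 fires, +3 burnt)
Step 4: cell (5,4)='T' (+5 fires, +3 burnt)
Step 5: cell (5,4)='T' (+6 fires, +5 burnt)
Step 6: cell (5,4)='F' (+4 fires, +6 burnt)
  -> target ignites at step 6
Step 7: cell (5,4)='.' (+1 fires, +4 burnt)
Step 8: cell (5,4)='.' (+0 fires, +1 burnt)
  fire out at step 8

6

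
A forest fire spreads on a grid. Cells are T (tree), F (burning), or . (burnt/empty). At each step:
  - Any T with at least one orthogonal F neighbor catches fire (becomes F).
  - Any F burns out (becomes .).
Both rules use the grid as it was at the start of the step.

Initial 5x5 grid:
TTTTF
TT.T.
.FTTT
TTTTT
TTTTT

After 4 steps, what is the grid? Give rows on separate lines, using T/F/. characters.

Step 1: 4 trees catch fire, 2 burn out
  TTTF.
  TF.T.
  ..FTT
  TFTTT
  TTTTT
Step 2: 8 trees catch fire, 4 burn out
  TFF..
  F..F.
  ...FT
  F.FTT
  TFTTT
Step 3: 5 trees catch fire, 8 burn out
  F....
  .....
  ....F
  ...FT
  F.FTT
Step 4: 2 trees catch fire, 5 burn out
  .....
  .....
  .....
  ....F
  ...FT

.....
.....
.....
....F
...FT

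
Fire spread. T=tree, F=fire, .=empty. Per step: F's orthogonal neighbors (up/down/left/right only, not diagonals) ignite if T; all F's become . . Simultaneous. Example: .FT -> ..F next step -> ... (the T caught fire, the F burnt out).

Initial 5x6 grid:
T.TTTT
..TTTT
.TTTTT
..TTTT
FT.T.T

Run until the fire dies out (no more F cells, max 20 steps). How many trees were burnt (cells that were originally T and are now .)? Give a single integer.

Answer: 1

Derivation:
Step 1: +1 fires, +1 burnt (F count now 1)
Step 2: +0 fires, +1 burnt (F count now 0)
Fire out after step 2
Initially T: 21, now '.': 10
Total burnt (originally-T cells now '.'): 1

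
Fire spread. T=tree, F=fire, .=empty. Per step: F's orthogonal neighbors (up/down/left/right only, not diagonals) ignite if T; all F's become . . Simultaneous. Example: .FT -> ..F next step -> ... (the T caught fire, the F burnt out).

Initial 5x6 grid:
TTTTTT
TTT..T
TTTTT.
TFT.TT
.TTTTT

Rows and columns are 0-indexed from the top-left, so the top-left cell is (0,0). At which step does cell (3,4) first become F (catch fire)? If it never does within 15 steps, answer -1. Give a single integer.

Step 1: cell (3,4)='T' (+4 fires, +1 burnt)
Step 2: cell (3,4)='T' (+4 fires, +4 burnt)
Step 3: cell (3,4)='T' (+5 fires, +4 burnt)
Step 4: cell (3,4)='T' (+4 fires, +5 burnt)
Step 5: cell (3,4)='F' (+3 fires, +4 burnt)
  -> target ignites at step 5
Step 6: cell (3,4)='.' (+2 fires, +3 burnt)
Step 7: cell (3,4)='.' (+1 fires, +2 burnt)
Step 8: cell (3,4)='.' (+1 fires, +1 burnt)
Step 9: cell (3,4)='.' (+0 fires, +1 burnt)
  fire out at step 9

5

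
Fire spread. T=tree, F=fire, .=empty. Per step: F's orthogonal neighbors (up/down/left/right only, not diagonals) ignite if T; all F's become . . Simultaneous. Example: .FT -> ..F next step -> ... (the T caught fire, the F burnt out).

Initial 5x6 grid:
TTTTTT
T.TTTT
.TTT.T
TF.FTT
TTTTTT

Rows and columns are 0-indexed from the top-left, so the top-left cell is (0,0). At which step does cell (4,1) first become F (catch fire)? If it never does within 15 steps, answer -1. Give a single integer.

Step 1: cell (4,1)='F' (+6 fires, +2 burnt)
  -> target ignites at step 1
Step 2: cell (4,1)='.' (+6 fires, +6 burnt)
Step 3: cell (4,1)='.' (+5 fires, +6 burnt)
Step 4: cell (4,1)='.' (+3 fires, +5 burnt)
Step 5: cell (4,1)='.' (+2 fires, +3 burnt)
Step 6: cell (4,1)='.' (+1 fires, +2 burnt)
Step 7: cell (4,1)='.' (+1 fires, +1 burnt)
Step 8: cell (4,1)='.' (+0 fires, +1 burnt)
  fire out at step 8

1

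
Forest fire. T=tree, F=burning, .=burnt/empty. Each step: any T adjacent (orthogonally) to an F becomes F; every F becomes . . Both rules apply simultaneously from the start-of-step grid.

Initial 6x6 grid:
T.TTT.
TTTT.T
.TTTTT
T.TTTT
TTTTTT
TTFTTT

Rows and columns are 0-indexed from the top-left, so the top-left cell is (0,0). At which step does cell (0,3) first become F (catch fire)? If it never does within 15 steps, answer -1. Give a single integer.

Step 1: cell (0,3)='T' (+3 fires, +1 burnt)
Step 2: cell (0,3)='T' (+5 fires, +3 burnt)
Step 3: cell (0,3)='T' (+5 fires, +5 burnt)
Step 4: cell (0,3)='T' (+6 fires, +5 burnt)
Step 5: cell (0,3)='T' (+5 fires, +6 burnt)
Step 6: cell (0,3)='F' (+3 fires, +5 burnt)
  -> target ignites at step 6
Step 7: cell (0,3)='.' (+3 fires, +3 burnt)
Step 8: cell (0,3)='.' (+0 fires, +3 burnt)
  fire out at step 8

6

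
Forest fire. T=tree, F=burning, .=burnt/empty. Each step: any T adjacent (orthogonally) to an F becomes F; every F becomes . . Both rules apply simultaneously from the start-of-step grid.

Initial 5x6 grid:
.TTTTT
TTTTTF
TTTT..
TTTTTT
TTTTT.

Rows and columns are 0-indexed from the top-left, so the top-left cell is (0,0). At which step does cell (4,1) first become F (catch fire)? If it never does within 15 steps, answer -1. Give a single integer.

Step 1: cell (4,1)='T' (+2 fires, +1 burnt)
Step 2: cell (4,1)='T' (+2 fires, +2 burnt)
Step 3: cell (4,1)='T' (+3 fires, +2 burnt)
Step 4: cell (4,1)='T' (+4 fires, +3 burnt)
Step 5: cell (4,1)='T' (+6 fires, +4 burnt)
Step 6: cell (4,1)='T' (+5 fires, +6 burnt)
Step 7: cell (4,1)='F' (+2 fires, +5 burnt)
  -> target ignites at step 7
Step 8: cell (4,1)='.' (+1 fires, +2 burnt)
Step 9: cell (4,1)='.' (+0 fires, +1 burnt)
  fire out at step 9

7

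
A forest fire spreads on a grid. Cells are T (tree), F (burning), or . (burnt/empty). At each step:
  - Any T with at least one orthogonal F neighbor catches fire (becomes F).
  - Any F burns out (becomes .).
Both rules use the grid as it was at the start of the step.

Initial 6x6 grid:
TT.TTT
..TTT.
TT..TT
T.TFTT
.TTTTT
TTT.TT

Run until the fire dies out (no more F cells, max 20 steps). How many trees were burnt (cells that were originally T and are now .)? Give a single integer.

Answer: 21

Derivation:
Step 1: +3 fires, +1 burnt (F count now 3)
Step 2: +4 fires, +3 burnt (F count now 4)
Step 3: +6 fires, +4 burnt (F count now 6)
Step 4: +4 fires, +6 burnt (F count now 4)
Step 5: +4 fires, +4 burnt (F count now 4)
Step 6: +0 fires, +4 burnt (F count now 0)
Fire out after step 6
Initially T: 26, now '.': 31
Total burnt (originally-T cells now '.'): 21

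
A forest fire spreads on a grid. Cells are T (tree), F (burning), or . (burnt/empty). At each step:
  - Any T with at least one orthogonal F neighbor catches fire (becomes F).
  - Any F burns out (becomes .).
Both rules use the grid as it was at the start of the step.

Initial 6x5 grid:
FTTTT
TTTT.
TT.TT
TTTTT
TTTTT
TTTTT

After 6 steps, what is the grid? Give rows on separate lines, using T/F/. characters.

Step 1: 2 trees catch fire, 1 burn out
  .FTTT
  FTTT.
  TT.TT
  TTTTT
  TTTTT
  TTTTT
Step 2: 3 trees catch fire, 2 burn out
  ..FTT
  .FTT.
  FT.TT
  TTTTT
  TTTTT
  TTTTT
Step 3: 4 trees catch fire, 3 burn out
  ...FT
  ..FT.
  .F.TT
  FTTTT
  TTTTT
  TTTTT
Step 4: 4 trees catch fire, 4 burn out
  ....F
  ...F.
  ...TT
  .FTTT
  FTTTT
  TTTTT
Step 5: 4 trees catch fire, 4 burn out
  .....
  .....
  ...FT
  ..FTT
  .FTTT
  FTTTT
Step 6: 4 trees catch fire, 4 burn out
  .....
  .....
  ....F
  ...FT
  ..FTT
  .FTTT

.....
.....
....F
...FT
..FTT
.FTTT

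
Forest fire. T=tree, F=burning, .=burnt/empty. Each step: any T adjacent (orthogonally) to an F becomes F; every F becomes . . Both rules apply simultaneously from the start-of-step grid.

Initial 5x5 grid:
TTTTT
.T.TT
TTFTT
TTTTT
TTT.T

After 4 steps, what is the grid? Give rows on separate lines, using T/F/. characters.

Step 1: 3 trees catch fire, 1 burn out
  TTTTT
  .T.TT
  TF.FT
  TTFTT
  TTT.T
Step 2: 7 trees catch fire, 3 burn out
  TTTTT
  .F.FT
  F...F
  TF.FT
  TTF.T
Step 3: 6 trees catch fire, 7 burn out
  TFTFT
  ....F
  .....
  F...F
  TF..T
Step 4: 5 trees catch fire, 6 burn out
  F.F.F
  .....
  .....
  .....
  F...F

F.F.F
.....
.....
.....
F...F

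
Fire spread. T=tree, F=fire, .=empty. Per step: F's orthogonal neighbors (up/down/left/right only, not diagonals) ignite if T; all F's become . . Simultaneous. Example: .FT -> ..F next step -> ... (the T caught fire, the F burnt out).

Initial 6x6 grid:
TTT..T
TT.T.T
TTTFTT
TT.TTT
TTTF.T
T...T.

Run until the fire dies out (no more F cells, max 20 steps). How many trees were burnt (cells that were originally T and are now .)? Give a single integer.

Answer: 23

Derivation:
Step 1: +5 fires, +2 burnt (F count now 5)
Step 2: +4 fires, +5 burnt (F count now 4)
Step 3: +6 fires, +4 burnt (F count now 6)
Step 4: +6 fires, +6 burnt (F count now 6)
Step 5: +2 fires, +6 burnt (F count now 2)
Step 6: +0 fires, +2 burnt (F count now 0)
Fire out after step 6
Initially T: 24, now '.': 35
Total burnt (originally-T cells now '.'): 23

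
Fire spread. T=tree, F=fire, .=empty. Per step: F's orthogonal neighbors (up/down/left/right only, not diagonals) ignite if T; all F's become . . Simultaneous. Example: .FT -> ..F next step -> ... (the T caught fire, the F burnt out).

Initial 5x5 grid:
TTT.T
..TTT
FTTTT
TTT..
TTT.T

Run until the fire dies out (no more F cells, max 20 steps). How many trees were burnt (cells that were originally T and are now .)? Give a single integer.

Step 1: +2 fires, +1 burnt (F count now 2)
Step 2: +3 fires, +2 burnt (F count now 3)
Step 3: +4 fires, +3 burnt (F count now 4)
Step 4: +4 fires, +4 burnt (F count now 4)
Step 5: +2 fires, +4 burnt (F count now 2)
Step 6: +2 fires, +2 burnt (F count now 2)
Step 7: +0 fires, +2 burnt (F count now 0)
Fire out after step 7
Initially T: 18, now '.': 24
Total burnt (originally-T cells now '.'): 17

Answer: 17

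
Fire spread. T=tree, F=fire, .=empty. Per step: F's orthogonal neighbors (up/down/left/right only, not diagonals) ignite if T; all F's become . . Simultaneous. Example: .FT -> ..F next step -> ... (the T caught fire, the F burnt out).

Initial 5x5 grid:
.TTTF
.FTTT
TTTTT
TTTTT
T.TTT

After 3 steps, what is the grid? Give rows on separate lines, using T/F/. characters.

Step 1: 5 trees catch fire, 2 burn out
  .FTF.
  ..FTF
  TFTTT
  TTTTT
  T.TTT
Step 2: 6 trees catch fire, 5 burn out
  ..F..
  ...F.
  F.FTF
  TFTTT
  T.TTT
Step 3: 4 trees catch fire, 6 burn out
  .....
  .....
  ...F.
  F.FTF
  T.TTT

.....
.....
...F.
F.FTF
T.TTT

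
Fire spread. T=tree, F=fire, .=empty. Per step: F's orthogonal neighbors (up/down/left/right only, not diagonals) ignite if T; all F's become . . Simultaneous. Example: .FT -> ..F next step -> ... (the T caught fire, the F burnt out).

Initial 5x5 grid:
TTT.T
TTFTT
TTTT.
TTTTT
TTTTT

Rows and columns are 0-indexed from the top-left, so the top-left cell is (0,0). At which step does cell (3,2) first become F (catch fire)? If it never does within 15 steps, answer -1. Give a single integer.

Step 1: cell (3,2)='T' (+4 fires, +1 burnt)
Step 2: cell (3,2)='F' (+6 fires, +4 burnt)
  -> target ignites at step 2
Step 3: cell (3,2)='.' (+6 fires, +6 burnt)
Step 4: cell (3,2)='.' (+4 fires, +6 burnt)
Step 5: cell (3,2)='.' (+2 fires, +4 burnt)
Step 6: cell (3,2)='.' (+0 fires, +2 burnt)
  fire out at step 6

2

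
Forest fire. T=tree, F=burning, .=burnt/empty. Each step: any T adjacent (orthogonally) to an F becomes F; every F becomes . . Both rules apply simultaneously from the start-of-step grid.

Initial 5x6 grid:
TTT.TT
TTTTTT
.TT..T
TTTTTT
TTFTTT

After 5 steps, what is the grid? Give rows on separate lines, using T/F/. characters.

Step 1: 3 trees catch fire, 1 burn out
  TTT.TT
  TTTTTT
  .TT..T
  TTFTTT
  TF.FTT
Step 2: 5 trees catch fire, 3 burn out
  TTT.TT
  TTTTTT
  .TF..T
  TF.FTT
  F...FT
Step 3: 5 trees catch fire, 5 burn out
  TTT.TT
  TTFTTT
  .F...T
  F...FT
  .....F
Step 4: 4 trees catch fire, 5 burn out
  TTF.TT
  TF.FTT
  .....T
  .....F
  ......
Step 5: 4 trees catch fire, 4 burn out
  TF..TT
  F...FT
  .....F
  ......
  ......

TF..TT
F...FT
.....F
......
......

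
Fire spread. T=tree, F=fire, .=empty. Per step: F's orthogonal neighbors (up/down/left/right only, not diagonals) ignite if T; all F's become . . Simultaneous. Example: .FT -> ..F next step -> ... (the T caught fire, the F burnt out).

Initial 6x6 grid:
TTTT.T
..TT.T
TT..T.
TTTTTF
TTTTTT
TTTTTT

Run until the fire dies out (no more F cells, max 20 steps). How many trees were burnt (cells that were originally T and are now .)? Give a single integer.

Answer: 20

Derivation:
Step 1: +2 fires, +1 burnt (F count now 2)
Step 2: +4 fires, +2 burnt (F count now 4)
Step 3: +3 fires, +4 burnt (F count now 3)
Step 4: +3 fires, +3 burnt (F count now 3)
Step 5: +4 fires, +3 burnt (F count now 4)
Step 6: +3 fires, +4 burnt (F count now 3)
Step 7: +1 fires, +3 burnt (F count now 1)
Step 8: +0 fires, +1 burnt (F count now 0)
Fire out after step 8
Initially T: 28, now '.': 28
Total burnt (originally-T cells now '.'): 20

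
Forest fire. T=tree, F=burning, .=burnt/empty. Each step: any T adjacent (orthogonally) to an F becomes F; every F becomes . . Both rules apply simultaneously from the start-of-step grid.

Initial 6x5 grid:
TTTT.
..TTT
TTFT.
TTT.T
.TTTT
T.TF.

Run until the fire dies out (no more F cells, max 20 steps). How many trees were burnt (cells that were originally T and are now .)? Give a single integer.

Answer: 19

Derivation:
Step 1: +6 fires, +2 burnt (F count now 6)
Step 2: +6 fires, +6 burnt (F count now 6)
Step 3: +6 fires, +6 burnt (F count now 6)
Step 4: +1 fires, +6 burnt (F count now 1)
Step 5: +0 fires, +1 burnt (F count now 0)
Fire out after step 5
Initially T: 20, now '.': 29
Total burnt (originally-T cells now '.'): 19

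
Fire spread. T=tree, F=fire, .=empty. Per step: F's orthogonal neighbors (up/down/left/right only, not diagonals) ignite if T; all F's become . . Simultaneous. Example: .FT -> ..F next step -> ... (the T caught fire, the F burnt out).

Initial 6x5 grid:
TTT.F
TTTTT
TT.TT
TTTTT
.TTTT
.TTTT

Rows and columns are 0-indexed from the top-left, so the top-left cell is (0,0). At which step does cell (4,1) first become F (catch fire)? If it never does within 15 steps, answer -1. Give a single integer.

Step 1: cell (4,1)='T' (+1 fires, +1 burnt)
Step 2: cell (4,1)='T' (+2 fires, +1 burnt)
Step 3: cell (4,1)='T' (+3 fires, +2 burnt)
Step 4: cell (4,1)='T' (+4 fires, +3 burnt)
Step 5: cell (4,1)='T' (+6 fires, +4 burnt)
Step 6: cell (4,1)='T' (+5 fires, +6 burnt)
Step 7: cell (4,1)='F' (+3 fires, +5 burnt)
  -> target ignites at step 7
Step 8: cell (4,1)='.' (+1 fires, +3 burnt)
Step 9: cell (4,1)='.' (+0 fires, +1 burnt)
  fire out at step 9

7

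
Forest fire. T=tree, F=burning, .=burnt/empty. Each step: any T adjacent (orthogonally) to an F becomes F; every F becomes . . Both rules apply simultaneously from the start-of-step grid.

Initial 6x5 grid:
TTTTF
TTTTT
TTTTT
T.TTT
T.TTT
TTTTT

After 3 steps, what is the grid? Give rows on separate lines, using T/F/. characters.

Step 1: 2 trees catch fire, 1 burn out
  TTTF.
  TTTTF
  TTTTT
  T.TTT
  T.TTT
  TTTTT
Step 2: 3 trees catch fire, 2 burn out
  TTF..
  TTTF.
  TTTTF
  T.TTT
  T.TTT
  TTTTT
Step 3: 4 trees catch fire, 3 burn out
  TF...
  TTF..
  TTTF.
  T.TTF
  T.TTT
  TTTTT

TF...
TTF..
TTTF.
T.TTF
T.TTT
TTTTT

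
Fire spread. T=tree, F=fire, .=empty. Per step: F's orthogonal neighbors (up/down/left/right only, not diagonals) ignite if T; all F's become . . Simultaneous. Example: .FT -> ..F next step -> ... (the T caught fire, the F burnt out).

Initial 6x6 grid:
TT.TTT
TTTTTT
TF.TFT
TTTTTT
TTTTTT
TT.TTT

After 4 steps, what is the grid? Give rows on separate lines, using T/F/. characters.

Step 1: 7 trees catch fire, 2 burn out
  TT.TTT
  TFTTFT
  F..F.F
  TFTTFT
  TTTTTT
  TT.TTT
Step 2: 12 trees catch fire, 7 burn out
  TF.TFT
  F.FF.F
  ......
  F.FF.F
  TFTTFT
  TT.TTT
Step 3: 9 trees catch fire, 12 burn out
  F..F.F
  ......
  ......
  ......
  F.FF.F
  TF.TFT
Step 4: 3 trees catch fire, 9 burn out
  ......
  ......
  ......
  ......
  ......
  F..F.F

......
......
......
......
......
F..F.F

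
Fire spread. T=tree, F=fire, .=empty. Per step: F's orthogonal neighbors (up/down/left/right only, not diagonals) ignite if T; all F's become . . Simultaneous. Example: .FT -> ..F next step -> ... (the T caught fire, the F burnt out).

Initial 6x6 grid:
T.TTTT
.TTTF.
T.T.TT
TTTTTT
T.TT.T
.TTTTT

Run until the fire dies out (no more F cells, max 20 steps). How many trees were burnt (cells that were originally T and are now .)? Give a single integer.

Step 1: +3 fires, +1 burnt (F count now 3)
Step 2: +5 fires, +3 burnt (F count now 5)
Step 3: +5 fires, +5 burnt (F count now 5)
Step 4: +3 fires, +5 burnt (F count now 3)
Step 5: +4 fires, +3 burnt (F count now 4)
Step 6: +3 fires, +4 burnt (F count now 3)
Step 7: +3 fires, +3 burnt (F count now 3)
Step 8: +0 fires, +3 burnt (F count now 0)
Fire out after step 8
Initially T: 27, now '.': 35
Total burnt (originally-T cells now '.'): 26

Answer: 26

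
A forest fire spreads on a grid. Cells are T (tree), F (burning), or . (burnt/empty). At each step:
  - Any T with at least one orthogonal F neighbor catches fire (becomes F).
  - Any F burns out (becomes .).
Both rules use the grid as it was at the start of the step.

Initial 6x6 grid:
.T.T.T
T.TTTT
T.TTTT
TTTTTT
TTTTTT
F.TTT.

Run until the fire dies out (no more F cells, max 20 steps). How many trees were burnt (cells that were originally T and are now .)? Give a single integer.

Answer: 27

Derivation:
Step 1: +1 fires, +1 burnt (F count now 1)
Step 2: +2 fires, +1 burnt (F count now 2)
Step 3: +3 fires, +2 burnt (F count now 3)
Step 4: +4 fires, +3 burnt (F count now 4)
Step 5: +4 fires, +4 burnt (F count now 4)
Step 6: +5 fires, +4 burnt (F count now 5)
Step 7: +3 fires, +5 burnt (F count now 3)
Step 8: +3 fires, +3 burnt (F count now 3)
Step 9: +1 fires, +3 burnt (F count now 1)
Step 10: +1 fires, +1 burnt (F count now 1)
Step 11: +0 fires, +1 burnt (F count now 0)
Fire out after step 11
Initially T: 28, now '.': 35
Total burnt (originally-T cells now '.'): 27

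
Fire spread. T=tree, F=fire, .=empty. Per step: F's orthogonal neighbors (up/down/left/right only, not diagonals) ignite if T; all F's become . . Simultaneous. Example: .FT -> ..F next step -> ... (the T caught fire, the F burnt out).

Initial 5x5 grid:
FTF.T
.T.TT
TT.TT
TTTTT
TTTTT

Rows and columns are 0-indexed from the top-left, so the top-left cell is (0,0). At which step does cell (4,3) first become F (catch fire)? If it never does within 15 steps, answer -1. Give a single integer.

Step 1: cell (4,3)='T' (+1 fires, +2 burnt)
Step 2: cell (4,3)='T' (+1 fires, +1 burnt)
Step 3: cell (4,3)='T' (+1 fires, +1 burnt)
Step 4: cell (4,3)='T' (+2 fires, +1 burnt)
Step 5: cell (4,3)='T' (+3 fires, +2 burnt)
Step 6: cell (4,3)='T' (+3 fires, +3 burnt)
Step 7: cell (4,3)='F' (+3 fires, +3 burnt)
  -> target ignites at step 7
Step 8: cell (4,3)='.' (+3 fires, +3 burnt)
Step 9: cell (4,3)='.' (+1 fires, +3 burnt)
Step 10: cell (4,3)='.' (+1 fires, +1 burnt)
Step 11: cell (4,3)='.' (+0 fires, +1 burnt)
  fire out at step 11

7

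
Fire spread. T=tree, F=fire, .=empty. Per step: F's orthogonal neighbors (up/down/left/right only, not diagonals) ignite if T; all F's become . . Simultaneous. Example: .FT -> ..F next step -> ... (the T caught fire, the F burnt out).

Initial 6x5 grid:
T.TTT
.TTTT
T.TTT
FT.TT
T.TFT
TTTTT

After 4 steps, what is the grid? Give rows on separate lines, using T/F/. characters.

Step 1: 7 trees catch fire, 2 burn out
  T.TTT
  .TTTT
  F.TTT
  .F.FT
  F.F.F
  TTTFT
Step 2: 5 trees catch fire, 7 burn out
  T.TTT
  .TTTT
  ..TFT
  ....F
  .....
  FTF.F
Step 3: 4 trees catch fire, 5 burn out
  T.TTT
  .TTFT
  ..F.F
  .....
  .....
  .F...
Step 4: 3 trees catch fire, 4 burn out
  T.TFT
  .TF.F
  .....
  .....
  .....
  .....

T.TFT
.TF.F
.....
.....
.....
.....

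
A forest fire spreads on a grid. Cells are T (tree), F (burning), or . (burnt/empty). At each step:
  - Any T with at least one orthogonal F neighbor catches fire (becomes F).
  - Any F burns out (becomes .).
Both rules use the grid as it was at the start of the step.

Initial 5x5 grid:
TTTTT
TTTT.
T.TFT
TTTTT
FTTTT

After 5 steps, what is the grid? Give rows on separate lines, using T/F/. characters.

Step 1: 6 trees catch fire, 2 burn out
  TTTTT
  TTTF.
  T.F.F
  FTTFT
  .FTTT
Step 2: 8 trees catch fire, 6 burn out
  TTTFT
  TTF..
  F....
  .FF.F
  ..FFT
Step 3: 5 trees catch fire, 8 burn out
  TTF.F
  FF...
  .....
  .....
  ....F
Step 4: 2 trees catch fire, 5 burn out
  FF...
  .....
  .....
  .....
  .....
Step 5: 0 trees catch fire, 2 burn out
  .....
  .....
  .....
  .....
  .....

.....
.....
.....
.....
.....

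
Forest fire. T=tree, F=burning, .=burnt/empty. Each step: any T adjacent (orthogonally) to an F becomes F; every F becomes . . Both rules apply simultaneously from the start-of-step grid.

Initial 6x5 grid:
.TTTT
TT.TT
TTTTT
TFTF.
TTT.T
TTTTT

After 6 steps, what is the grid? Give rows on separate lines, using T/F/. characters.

Step 1: 5 trees catch fire, 2 burn out
  .TTTT
  TT.TT
  TFTFT
  F.F..
  TFT.T
  TTTTT
Step 2: 8 trees catch fire, 5 burn out
  .TTTT
  TF.FT
  F.F.F
  .....
  F.F.T
  TFTTT
Step 3: 6 trees catch fire, 8 burn out
  .FTFT
  F...F
  .....
  .....
  ....T
  F.FTT
Step 4: 3 trees catch fire, 6 burn out
  ..F.F
  .....
  .....
  .....
  ....T
  ...FT
Step 5: 1 trees catch fire, 3 burn out
  .....
  .....
  .....
  .....
  ....T
  ....F
Step 6: 1 trees catch fire, 1 burn out
  .....
  .....
  .....
  .....
  ....F
  .....

.....
.....
.....
.....
....F
.....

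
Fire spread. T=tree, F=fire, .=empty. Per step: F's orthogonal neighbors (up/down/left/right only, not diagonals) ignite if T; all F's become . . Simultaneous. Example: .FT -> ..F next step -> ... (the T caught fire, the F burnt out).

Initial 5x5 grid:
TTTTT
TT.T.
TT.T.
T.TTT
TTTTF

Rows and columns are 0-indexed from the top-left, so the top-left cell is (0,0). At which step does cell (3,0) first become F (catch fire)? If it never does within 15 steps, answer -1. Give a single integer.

Step 1: cell (3,0)='T' (+2 fires, +1 burnt)
Step 2: cell (3,0)='T' (+2 fires, +2 burnt)
Step 3: cell (3,0)='T' (+3 fires, +2 burnt)
Step 4: cell (3,0)='T' (+2 fires, +3 burnt)
Step 5: cell (3,0)='F' (+2 fires, +2 burnt)
  -> target ignites at step 5
Step 6: cell (3,0)='.' (+3 fires, +2 burnt)
Step 7: cell (3,0)='.' (+3 fires, +3 burnt)
Step 8: cell (3,0)='.' (+2 fires, +3 burnt)
Step 9: cell (3,0)='.' (+0 fires, +2 burnt)
  fire out at step 9

5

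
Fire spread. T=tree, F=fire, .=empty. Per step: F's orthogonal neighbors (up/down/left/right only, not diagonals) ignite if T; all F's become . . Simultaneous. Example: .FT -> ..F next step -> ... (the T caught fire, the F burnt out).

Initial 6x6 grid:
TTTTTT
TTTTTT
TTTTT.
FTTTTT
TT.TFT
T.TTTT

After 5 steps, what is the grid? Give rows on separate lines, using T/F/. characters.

Step 1: 7 trees catch fire, 2 burn out
  TTTTTT
  TTTTTT
  FTTTT.
  .FTTFT
  FT.F.F
  T.TTFT
Step 2: 10 trees catch fire, 7 burn out
  TTTTTT
  FTTTTT
  .FTTF.
  ..FF.F
  .F....
  F.TF.F
Step 3: 6 trees catch fire, 10 burn out
  FTTTTT
  .FTTFT
  ..FF..
  ......
  ......
  ..F...
Step 4: 5 trees catch fire, 6 burn out
  .FTTFT
  ..FF.F
  ......
  ......
  ......
  ......
Step 5: 3 trees catch fire, 5 burn out
  ..FF.F
  ......
  ......
  ......
  ......
  ......

..FF.F
......
......
......
......
......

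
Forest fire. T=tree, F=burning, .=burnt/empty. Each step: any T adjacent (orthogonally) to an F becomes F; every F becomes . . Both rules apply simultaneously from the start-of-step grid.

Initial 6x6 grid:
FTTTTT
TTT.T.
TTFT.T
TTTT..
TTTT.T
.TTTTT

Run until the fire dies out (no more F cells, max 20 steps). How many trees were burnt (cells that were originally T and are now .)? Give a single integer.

Answer: 26

Derivation:
Step 1: +6 fires, +2 burnt (F count now 6)
Step 2: +6 fires, +6 burnt (F count now 6)
Step 3: +5 fires, +6 burnt (F count now 5)
Step 4: +4 fires, +5 burnt (F count now 4)
Step 5: +3 fires, +4 burnt (F count now 3)
Step 6: +1 fires, +3 burnt (F count now 1)
Step 7: +1 fires, +1 burnt (F count now 1)
Step 8: +0 fires, +1 burnt (F count now 0)
Fire out after step 8
Initially T: 27, now '.': 35
Total burnt (originally-T cells now '.'): 26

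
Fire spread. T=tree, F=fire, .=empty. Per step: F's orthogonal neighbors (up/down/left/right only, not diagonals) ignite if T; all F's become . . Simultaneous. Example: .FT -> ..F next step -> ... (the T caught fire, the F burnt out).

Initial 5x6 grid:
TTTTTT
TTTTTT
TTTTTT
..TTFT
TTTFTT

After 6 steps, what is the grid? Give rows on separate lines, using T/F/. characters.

Step 1: 5 trees catch fire, 2 burn out
  TTTTTT
  TTTTTT
  TTTTFT
  ..TF.F
  TTF.FT
Step 2: 6 trees catch fire, 5 burn out
  TTTTTT
  TTTTFT
  TTTF.F
  ..F...
  TF...F
Step 3: 5 trees catch fire, 6 burn out
  TTTTFT
  TTTF.F
  TTF...
  ......
  F.....
Step 4: 4 trees catch fire, 5 burn out
  TTTF.F
  TTF...
  TF....
  ......
  ......
Step 5: 3 trees catch fire, 4 burn out
  TTF...
  TF....
  F.....
  ......
  ......
Step 6: 2 trees catch fire, 3 burn out
  TF....
  F.....
  ......
  ......
  ......

TF....
F.....
......
......
......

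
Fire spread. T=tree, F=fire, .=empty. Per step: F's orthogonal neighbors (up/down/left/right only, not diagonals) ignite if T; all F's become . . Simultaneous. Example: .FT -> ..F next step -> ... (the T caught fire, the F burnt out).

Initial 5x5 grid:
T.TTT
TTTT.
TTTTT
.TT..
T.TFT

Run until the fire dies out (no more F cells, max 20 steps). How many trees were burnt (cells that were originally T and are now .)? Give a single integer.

Answer: 17

Derivation:
Step 1: +2 fires, +1 burnt (F count now 2)
Step 2: +1 fires, +2 burnt (F count now 1)
Step 3: +2 fires, +1 burnt (F count now 2)
Step 4: +3 fires, +2 burnt (F count now 3)
Step 5: +5 fires, +3 burnt (F count now 5)
Step 6: +2 fires, +5 burnt (F count now 2)
Step 7: +2 fires, +2 burnt (F count now 2)
Step 8: +0 fires, +2 burnt (F count now 0)
Fire out after step 8
Initially T: 18, now '.': 24
Total burnt (originally-T cells now '.'): 17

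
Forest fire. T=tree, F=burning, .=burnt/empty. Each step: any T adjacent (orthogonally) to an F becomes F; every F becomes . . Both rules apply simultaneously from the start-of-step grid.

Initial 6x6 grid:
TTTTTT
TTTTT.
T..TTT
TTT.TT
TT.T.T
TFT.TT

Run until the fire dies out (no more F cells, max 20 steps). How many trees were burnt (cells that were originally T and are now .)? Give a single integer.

Answer: 27

Derivation:
Step 1: +3 fires, +1 burnt (F count now 3)
Step 2: +2 fires, +3 burnt (F count now 2)
Step 3: +2 fires, +2 burnt (F count now 2)
Step 4: +1 fires, +2 burnt (F count now 1)
Step 5: +1 fires, +1 burnt (F count now 1)
Step 6: +2 fires, +1 burnt (F count now 2)
Step 7: +2 fires, +2 burnt (F count now 2)
Step 8: +2 fires, +2 burnt (F count now 2)
Step 9: +3 fires, +2 burnt (F count now 3)
Step 10: +2 fires, +3 burnt (F count now 2)
Step 11: +3 fires, +2 burnt (F count now 3)
Step 12: +1 fires, +3 burnt (F count now 1)
Step 13: +1 fires, +1 burnt (F count now 1)
Step 14: +1 fires, +1 burnt (F count now 1)
Step 15: +1 fires, +1 burnt (F count now 1)
Step 16: +0 fires, +1 burnt (F count now 0)
Fire out after step 16
Initially T: 28, now '.': 35
Total burnt (originally-T cells now '.'): 27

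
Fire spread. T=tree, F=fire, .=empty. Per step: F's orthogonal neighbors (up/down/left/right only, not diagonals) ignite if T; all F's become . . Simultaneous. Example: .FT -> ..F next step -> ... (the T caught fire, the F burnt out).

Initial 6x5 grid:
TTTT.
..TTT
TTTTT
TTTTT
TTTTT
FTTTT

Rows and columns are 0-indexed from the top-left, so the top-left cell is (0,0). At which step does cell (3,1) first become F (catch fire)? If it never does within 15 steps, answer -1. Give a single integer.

Step 1: cell (3,1)='T' (+2 fires, +1 burnt)
Step 2: cell (3,1)='T' (+3 fires, +2 burnt)
Step 3: cell (3,1)='F' (+4 fires, +3 burnt)
  -> target ignites at step 3
Step 4: cell (3,1)='.' (+4 fires, +4 burnt)
Step 5: cell (3,1)='.' (+3 fires, +4 burnt)
Step 6: cell (3,1)='.' (+3 fires, +3 burnt)
Step 7: cell (3,1)='.' (+3 fires, +3 burnt)
Step 8: cell (3,1)='.' (+3 fires, +3 burnt)
Step 9: cell (3,1)='.' (+1 fires, +3 burnt)
Step 10: cell (3,1)='.' (+0 fires, +1 burnt)
  fire out at step 10

3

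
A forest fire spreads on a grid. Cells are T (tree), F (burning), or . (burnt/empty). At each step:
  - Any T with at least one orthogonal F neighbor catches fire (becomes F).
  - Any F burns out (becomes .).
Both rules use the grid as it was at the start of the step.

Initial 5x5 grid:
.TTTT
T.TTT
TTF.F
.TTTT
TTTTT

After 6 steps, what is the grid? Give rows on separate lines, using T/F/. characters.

Step 1: 5 trees catch fire, 2 burn out
  .TTTT
  T.FTF
  TF...
  .TFTF
  TTTTT
Step 2: 8 trees catch fire, 5 burn out
  .TFTF
  T..F.
  F....
  .F.F.
  TTFTF
Step 3: 5 trees catch fire, 8 burn out
  .F.F.
  F....
  .....
  .....
  TF.F.
Step 4: 1 trees catch fire, 5 burn out
  .....
  .....
  .....
  .....
  F....
Step 5: 0 trees catch fire, 1 burn out
  .....
  .....
  .....
  .....
  .....
Step 6: 0 trees catch fire, 0 burn out
  .....
  .....
  .....
  .....
  .....

.....
.....
.....
.....
.....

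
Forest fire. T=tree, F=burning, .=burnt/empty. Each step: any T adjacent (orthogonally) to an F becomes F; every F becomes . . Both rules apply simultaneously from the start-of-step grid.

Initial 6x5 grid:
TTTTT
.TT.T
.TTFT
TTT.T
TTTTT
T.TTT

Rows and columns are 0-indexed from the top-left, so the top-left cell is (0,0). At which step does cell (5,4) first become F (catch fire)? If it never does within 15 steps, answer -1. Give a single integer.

Step 1: cell (5,4)='T' (+2 fires, +1 burnt)
Step 2: cell (5,4)='T' (+5 fires, +2 burnt)
Step 3: cell (5,4)='T' (+6 fires, +5 burnt)
Step 4: cell (5,4)='F' (+7 fires, +6 burnt)
  -> target ignites at step 4
Step 5: cell (5,4)='.' (+3 fires, +7 burnt)
Step 6: cell (5,4)='.' (+1 fires, +3 burnt)
Step 7: cell (5,4)='.' (+0 fires, +1 burnt)
  fire out at step 7

4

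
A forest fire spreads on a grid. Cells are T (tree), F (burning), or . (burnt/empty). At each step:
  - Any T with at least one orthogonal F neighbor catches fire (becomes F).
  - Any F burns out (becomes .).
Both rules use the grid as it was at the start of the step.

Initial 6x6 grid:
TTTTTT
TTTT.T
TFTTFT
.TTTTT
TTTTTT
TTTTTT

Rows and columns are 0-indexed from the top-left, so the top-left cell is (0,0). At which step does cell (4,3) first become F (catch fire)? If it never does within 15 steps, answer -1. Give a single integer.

Step 1: cell (4,3)='T' (+7 fires, +2 burnt)
Step 2: cell (4,3)='T' (+10 fires, +7 burnt)
Step 3: cell (4,3)='F' (+10 fires, +10 burnt)
  -> target ignites at step 3
Step 4: cell (4,3)='.' (+5 fires, +10 burnt)
Step 5: cell (4,3)='.' (+0 fires, +5 burnt)
  fire out at step 5

3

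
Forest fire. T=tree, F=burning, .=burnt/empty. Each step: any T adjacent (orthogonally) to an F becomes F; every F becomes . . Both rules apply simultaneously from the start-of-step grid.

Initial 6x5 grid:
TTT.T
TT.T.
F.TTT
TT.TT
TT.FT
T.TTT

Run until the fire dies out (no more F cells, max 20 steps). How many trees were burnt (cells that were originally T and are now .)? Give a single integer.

Answer: 20

Derivation:
Step 1: +5 fires, +2 burnt (F count now 5)
Step 2: +8 fires, +5 burnt (F count now 8)
Step 3: +6 fires, +8 burnt (F count now 6)
Step 4: +1 fires, +6 burnt (F count now 1)
Step 5: +0 fires, +1 burnt (F count now 0)
Fire out after step 5
Initially T: 21, now '.': 29
Total burnt (originally-T cells now '.'): 20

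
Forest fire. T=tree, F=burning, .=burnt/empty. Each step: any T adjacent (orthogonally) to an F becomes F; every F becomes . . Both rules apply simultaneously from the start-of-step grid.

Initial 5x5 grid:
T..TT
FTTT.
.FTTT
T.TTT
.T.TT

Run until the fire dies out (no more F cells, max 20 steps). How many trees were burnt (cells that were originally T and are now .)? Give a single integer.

Answer: 14

Derivation:
Step 1: +3 fires, +2 burnt (F count now 3)
Step 2: +3 fires, +3 burnt (F count now 3)
Step 3: +3 fires, +3 burnt (F count now 3)
Step 4: +3 fires, +3 burnt (F count now 3)
Step 5: +2 fires, +3 burnt (F count now 2)
Step 6: +0 fires, +2 burnt (F count now 0)
Fire out after step 6
Initially T: 16, now '.': 23
Total burnt (originally-T cells now '.'): 14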